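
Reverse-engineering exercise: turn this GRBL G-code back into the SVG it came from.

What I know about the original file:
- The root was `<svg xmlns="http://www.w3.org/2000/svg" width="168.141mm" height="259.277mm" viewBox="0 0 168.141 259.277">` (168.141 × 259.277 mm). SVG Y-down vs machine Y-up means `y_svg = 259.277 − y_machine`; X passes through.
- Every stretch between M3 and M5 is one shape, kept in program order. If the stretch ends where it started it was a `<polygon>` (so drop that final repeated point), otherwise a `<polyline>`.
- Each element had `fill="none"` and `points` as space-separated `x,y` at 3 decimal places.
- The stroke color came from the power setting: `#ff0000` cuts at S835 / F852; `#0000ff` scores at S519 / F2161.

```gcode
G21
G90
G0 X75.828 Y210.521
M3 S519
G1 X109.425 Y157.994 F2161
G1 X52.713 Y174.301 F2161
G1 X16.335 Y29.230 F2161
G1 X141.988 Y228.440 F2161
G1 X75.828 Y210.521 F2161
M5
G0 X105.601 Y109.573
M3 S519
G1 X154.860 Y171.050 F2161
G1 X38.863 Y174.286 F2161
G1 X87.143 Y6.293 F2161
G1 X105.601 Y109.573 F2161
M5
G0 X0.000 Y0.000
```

<svg xmlns="http://www.w3.org/2000/svg" width="168.141mm" height="259.277mm" viewBox="0 0 168.141 259.277">
  <polygon points="75.828,48.756 109.425,101.283 52.713,84.976 16.335,230.047 141.988,30.837" fill="none" stroke="#0000ff"/>
  <polygon points="105.601,149.704 154.860,88.227 38.863,84.991 87.143,252.984" fill="none" stroke="#0000ff"/>
</svg>

Each laser-on run becomes one SVG element. Flip Y back into SVG space with y_svg = 259.277 − y_machine. Every run uses S519, so all elements get stroke `#0000ff` (score).

Run 1: The run returns to its start, so emit a `<polygon>` with points (Y-flipped): 75.828,48.756 109.425,101.283 52.713,84.976 16.335,230.047 141.988,30.837.

Run 2: The run returns to its start, so emit a `<polygon>` with points (Y-flipped): 105.601,149.704 154.860,88.227 38.863,84.991 87.143,252.984.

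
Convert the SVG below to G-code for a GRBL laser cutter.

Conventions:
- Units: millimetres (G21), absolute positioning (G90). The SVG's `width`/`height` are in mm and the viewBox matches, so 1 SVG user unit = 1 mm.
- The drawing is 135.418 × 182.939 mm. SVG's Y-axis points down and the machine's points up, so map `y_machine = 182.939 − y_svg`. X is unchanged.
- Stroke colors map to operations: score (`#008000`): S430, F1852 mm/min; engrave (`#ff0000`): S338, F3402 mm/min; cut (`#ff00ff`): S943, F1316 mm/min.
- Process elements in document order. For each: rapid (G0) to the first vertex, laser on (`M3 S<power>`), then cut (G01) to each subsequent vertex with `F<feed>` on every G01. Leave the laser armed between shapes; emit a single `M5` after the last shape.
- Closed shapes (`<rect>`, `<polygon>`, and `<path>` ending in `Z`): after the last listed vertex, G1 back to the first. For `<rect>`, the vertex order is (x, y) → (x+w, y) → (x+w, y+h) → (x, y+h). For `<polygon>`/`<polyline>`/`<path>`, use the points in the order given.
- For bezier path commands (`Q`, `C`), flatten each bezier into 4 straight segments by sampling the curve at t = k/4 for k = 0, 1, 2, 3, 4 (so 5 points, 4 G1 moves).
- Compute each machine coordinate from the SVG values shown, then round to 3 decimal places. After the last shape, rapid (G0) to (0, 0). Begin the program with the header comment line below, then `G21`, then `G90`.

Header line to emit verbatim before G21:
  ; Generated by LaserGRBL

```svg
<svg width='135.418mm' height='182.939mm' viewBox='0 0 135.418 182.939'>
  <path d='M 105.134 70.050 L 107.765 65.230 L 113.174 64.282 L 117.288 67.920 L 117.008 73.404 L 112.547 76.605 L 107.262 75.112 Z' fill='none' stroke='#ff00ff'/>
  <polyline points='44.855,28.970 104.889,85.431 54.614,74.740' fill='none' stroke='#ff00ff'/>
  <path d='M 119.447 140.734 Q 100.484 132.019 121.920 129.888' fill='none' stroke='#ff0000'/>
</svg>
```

; Generated by LaserGRBL
G21
G90
G0 X105.134 Y112.889
M3 S943
G01 X107.765 Y117.709 F1316
G01 X113.174 Y118.657 F1316
G01 X117.288 Y115.019 F1316
G01 X117.008 Y109.535 F1316
G01 X112.547 Y106.334 F1316
G01 X107.262 Y107.827 F1316
G01 X105.134 Y112.889 F1316
G0 X44.855 Y153.969
M3 S943
G01 X104.889 Y97.508 F1316
G01 X54.614 Y108.199 F1316
G0 X119.447 Y42.205
M3 S338
G01 X112.490 Y46.151 F3402
G01 X110.584 Y49.274 F3402
G01 X113.727 Y51.574 F3402
G01 X121.920 Y53.051 F3402
M5
G0 X0.000 Y0.000

Since the viewBox matches the mm dimensions, user units are millimetres directly. The only transform is the Y-flip y_m = 182.939 − y_svg.

Shape 1 is a regular polygon drawn with `<path>`. Its stroke #ff00ff means cut at S943, F1316. After flipping Y the toolpath is (105.134,112.889) → (107.765,117.709) → (113.174,118.657) → (117.288,115.019) → (117.008,109.535) → (112.547,106.334) → (107.262,107.827) → (105.134,112.889), returning to the start.

Shape 2 is a open polyline drawn with `<polyline>`. Its stroke #ff00ff means cut at S943, F1316. After flipping Y the toolpath is (44.855,153.969) → (104.889,97.508) → (54.614,108.199).

Shape 3 is a quadratic bezier drawn with `<path>`. Its stroke #ff0000 means engrave at S338, F3402. After flipping Y the toolpath is (119.447,42.205) → (112.490,46.151) → (110.584,49.274) → (113.727,51.574) → (121.920,53.051).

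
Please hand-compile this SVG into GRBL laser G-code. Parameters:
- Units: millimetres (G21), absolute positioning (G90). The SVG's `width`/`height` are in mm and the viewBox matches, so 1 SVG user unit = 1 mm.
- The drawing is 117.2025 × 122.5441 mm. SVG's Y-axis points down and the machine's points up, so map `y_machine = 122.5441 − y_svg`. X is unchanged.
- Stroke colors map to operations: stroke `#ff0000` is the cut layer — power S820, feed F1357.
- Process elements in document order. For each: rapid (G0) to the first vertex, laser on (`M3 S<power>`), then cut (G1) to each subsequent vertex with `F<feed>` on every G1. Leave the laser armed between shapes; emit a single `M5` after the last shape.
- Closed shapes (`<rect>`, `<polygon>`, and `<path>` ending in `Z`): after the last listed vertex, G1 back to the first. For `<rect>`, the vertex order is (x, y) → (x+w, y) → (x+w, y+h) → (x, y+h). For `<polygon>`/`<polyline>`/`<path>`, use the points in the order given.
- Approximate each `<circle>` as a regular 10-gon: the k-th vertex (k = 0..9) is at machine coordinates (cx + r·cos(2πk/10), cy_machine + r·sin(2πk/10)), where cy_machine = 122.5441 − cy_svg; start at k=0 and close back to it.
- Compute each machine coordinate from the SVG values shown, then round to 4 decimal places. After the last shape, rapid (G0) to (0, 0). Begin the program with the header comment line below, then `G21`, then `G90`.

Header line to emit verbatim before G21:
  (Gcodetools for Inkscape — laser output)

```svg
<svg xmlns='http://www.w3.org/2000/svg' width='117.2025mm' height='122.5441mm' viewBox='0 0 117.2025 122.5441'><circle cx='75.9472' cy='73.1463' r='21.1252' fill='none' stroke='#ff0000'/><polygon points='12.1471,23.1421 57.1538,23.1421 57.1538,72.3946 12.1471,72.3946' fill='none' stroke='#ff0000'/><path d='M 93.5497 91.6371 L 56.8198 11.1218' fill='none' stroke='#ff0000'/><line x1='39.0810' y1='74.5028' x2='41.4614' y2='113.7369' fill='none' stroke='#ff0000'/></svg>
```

(Gcodetools for Inkscape — laser output)
G21
G90
G0 X97.0724 Y49.3978
M3 S820
G1 X93.0378 Y61.8149 F1357
G1 X82.4752 Y69.4891 F1357
G1 X69.4192 Y69.4891 F1357
G1 X58.8566 Y61.8149 F1357
G1 X54.8220 Y49.3978 F1357
G1 X58.8566 Y36.9807 F1357
G1 X69.4192 Y29.3065 F1357
G1 X82.4752 Y29.3065 F1357
G1 X93.0378 Y36.9807 F1357
G1 X97.0724 Y49.3978 F1357
G0 X12.1471 Y99.4020
M3 S820
G1 X57.1538 Y99.4020 F1357
G1 X57.1538 Y50.1495 F1357
G1 X12.1471 Y50.1495 F1357
G1 X12.1471 Y99.4020 F1357
G0 X93.5497 Y30.9070
M3 S820
G1 X56.8198 Y111.4223 F1357
G0 X39.0810 Y48.0413
M3 S820
G1 X41.4614 Y8.8072 F1357
M5
G0 X0.0000 Y0.0000

Since the viewBox matches the mm dimensions, user units are millimetres directly. The only transform is the Y-flip y_m = 122.5441 − y_svg.

Shape 1 is a circle drawn with `<circle>`. Its stroke #ff0000 means cut at S820, F1357. After flipping Y the toolpath is (97.0724,49.3978) → (93.0378,61.8149) → (82.4752,69.4891) → (69.4192,69.4891) → (58.8566,61.8149) → (54.8220,49.3978) → (58.8566,36.9807) → (69.4192,29.3065) → (82.4752,29.3065) → (93.0378,36.9807) → (97.0724,49.3978), returning to the start.

Shape 2 is a rectangle drawn with `<polygon>`. Its stroke #ff0000 means cut at S820, F1357. After flipping Y the toolpath is (12.1471,99.4020) → (57.1538,99.4020) → (57.1538,50.1495) → (12.1471,50.1495) → (12.1471,99.4020), returning to the start.

Shape 3 is a line segment drawn with `<path>`. Its stroke #ff0000 means cut at S820, F1357. After flipping Y the toolpath is (93.5497,30.9070) → (56.8198,111.4223).

Shape 4 is a line segment drawn with `<line>`. Its stroke #ff0000 means cut at S820, F1357. After flipping Y the toolpath is (39.0810,48.0413) → (41.4614,8.8072).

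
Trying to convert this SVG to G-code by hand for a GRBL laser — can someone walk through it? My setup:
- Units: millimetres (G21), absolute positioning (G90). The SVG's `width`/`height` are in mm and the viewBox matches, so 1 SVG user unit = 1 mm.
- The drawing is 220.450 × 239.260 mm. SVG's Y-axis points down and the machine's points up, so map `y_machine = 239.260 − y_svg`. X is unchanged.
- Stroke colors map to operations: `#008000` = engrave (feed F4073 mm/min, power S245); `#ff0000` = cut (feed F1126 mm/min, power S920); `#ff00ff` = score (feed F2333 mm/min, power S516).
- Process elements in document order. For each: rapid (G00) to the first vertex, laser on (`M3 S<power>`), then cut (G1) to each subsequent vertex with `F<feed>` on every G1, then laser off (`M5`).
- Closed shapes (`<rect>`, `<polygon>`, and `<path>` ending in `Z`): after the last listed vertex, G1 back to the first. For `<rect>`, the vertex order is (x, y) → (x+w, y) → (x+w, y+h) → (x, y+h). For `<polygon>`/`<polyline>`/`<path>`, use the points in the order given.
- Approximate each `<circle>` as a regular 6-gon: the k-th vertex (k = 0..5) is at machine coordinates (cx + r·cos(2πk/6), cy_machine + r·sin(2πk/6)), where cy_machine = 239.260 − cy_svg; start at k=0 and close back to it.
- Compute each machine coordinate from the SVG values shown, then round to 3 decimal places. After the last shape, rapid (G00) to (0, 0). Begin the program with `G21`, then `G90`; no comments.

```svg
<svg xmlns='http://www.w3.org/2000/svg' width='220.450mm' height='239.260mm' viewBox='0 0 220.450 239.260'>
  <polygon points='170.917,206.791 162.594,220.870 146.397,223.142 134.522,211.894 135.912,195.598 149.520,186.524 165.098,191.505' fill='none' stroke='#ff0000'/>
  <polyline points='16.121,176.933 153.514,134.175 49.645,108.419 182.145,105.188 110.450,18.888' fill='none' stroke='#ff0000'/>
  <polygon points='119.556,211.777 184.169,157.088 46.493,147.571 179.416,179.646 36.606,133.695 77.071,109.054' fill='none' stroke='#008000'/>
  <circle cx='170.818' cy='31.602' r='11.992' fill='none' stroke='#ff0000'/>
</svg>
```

G21
G90
G00 X170.917 Y32.469
M3 S920
G1 X162.594 Y18.390 F1126
G1 X146.397 Y16.118 F1126
G1 X134.522 Y27.366 F1126
G1 X135.912 Y43.662 F1126
G1 X149.520 Y52.736 F1126
G1 X165.098 Y47.755 F1126
G1 X170.917 Y32.469 F1126
M5
G00 X16.121 Y62.327
M3 S920
G1 X153.514 Y105.085 F1126
G1 X49.645 Y130.841 F1126
G1 X182.145 Y134.072 F1126
G1 X110.450 Y220.372 F1126
M5
G00 X119.556 Y27.483
M3 S245
G1 X184.169 Y82.172 F4073
G1 X46.493 Y91.689 F4073
G1 X179.416 Y59.614 F4073
G1 X36.606 Y105.565 F4073
G1 X77.071 Y130.206 F4073
G1 X119.556 Y27.483 F4073
M5
G00 X182.810 Y207.658
M3 S920
G1 X176.814 Y218.043 F1126
G1 X164.822 Y218.043 F1126
G1 X158.826 Y207.658 F1126
G1 X164.822 Y197.273 F1126
G1 X176.814 Y197.273 F1126
G1 X182.810 Y207.658 F1126
M5
G00 X0.000 Y0.000

viewBox `0 0 220.450 239.260` with mm width/height → 1 unit = 1 mm. Flip: y_m = 239.260 − y_svg.

**Shape 1** — `<polygon>` regular polygon, stroke `#ff0000` → cut (S920, F1126). Machine vertices: (170.917,32.469) → (162.594,18.390) → (146.397,16.118) → (134.522,27.366) → (135.912,43.662) → (149.520,52.736) → (165.098,47.755) → (170.917,32.469). Closed: final G1 returns to the first vertex.

**Shape 2** — `<polyline>` open polyline, stroke `#ff0000` → cut (S920, F1126). Machine vertices: (16.121,62.327) → (153.514,105.085) → (49.645,130.841) → (182.145,134.072) → (110.450,220.372). Open path.

**Shape 3** — `<polygon>` closed polygon, stroke `#008000` → engrave (S245, F4073). Machine vertices: (119.556,27.483) → (184.169,82.172) → (46.493,91.689) → (179.416,59.614) → (36.606,105.565) → (77.071,130.206) → (119.556,27.483). Closed: final G1 returns to the first vertex.

**Shape 4** — `<circle>` circle, stroke `#ff0000` → cut (S920, F1126). Machine vertices: (182.810,207.658) → (176.814,218.043) → (164.822,218.043) → (158.826,207.658) → (164.822,197.273) → (176.814,197.273) → (182.810,207.658). Closed: final G1 returns to the first vertex.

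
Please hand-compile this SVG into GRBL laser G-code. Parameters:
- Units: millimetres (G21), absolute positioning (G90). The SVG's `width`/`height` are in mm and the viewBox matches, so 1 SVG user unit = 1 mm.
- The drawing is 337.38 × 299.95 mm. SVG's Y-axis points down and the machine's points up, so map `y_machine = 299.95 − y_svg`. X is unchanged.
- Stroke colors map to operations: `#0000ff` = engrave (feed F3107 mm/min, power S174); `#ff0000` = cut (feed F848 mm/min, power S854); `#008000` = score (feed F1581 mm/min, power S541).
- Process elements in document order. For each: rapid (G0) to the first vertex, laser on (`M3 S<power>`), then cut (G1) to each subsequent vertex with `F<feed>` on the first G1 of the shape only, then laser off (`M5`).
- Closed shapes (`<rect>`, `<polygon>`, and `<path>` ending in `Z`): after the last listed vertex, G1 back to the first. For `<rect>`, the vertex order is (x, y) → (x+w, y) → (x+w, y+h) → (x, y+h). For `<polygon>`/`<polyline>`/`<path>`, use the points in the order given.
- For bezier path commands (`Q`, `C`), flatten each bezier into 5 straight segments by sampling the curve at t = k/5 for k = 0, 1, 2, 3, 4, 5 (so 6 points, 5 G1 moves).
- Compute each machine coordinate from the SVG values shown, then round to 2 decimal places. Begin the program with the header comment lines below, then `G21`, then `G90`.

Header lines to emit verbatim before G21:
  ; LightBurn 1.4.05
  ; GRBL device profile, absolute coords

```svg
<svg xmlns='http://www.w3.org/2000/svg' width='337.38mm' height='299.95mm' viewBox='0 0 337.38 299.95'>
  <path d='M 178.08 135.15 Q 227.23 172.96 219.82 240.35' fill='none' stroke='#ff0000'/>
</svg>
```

Since the viewBox matches the mm dimensions, user units are millimetres directly. The only transform is the Y-flip y_m = 299.95 − y_svg.

Shape 1 is a quadratic bezier drawn with `<path>`. Its stroke #ff0000 means cut at S854, F848. After flipping Y the toolpath is (178.08,164.80) → (195.48,148.49) → (208.35,129.82) → (216.70,108.78) → (220.52,85.37) → (219.82,59.60).

; LightBurn 1.4.05
; GRBL device profile, absolute coords
G21
G90
G0 X178.08 Y164.80
M3 S854
G1 X195.48 Y148.49 F848
G1 X208.35 Y129.82
G1 X216.70 Y108.78
G1 X220.52 Y85.37
G1 X219.82 Y59.60
M5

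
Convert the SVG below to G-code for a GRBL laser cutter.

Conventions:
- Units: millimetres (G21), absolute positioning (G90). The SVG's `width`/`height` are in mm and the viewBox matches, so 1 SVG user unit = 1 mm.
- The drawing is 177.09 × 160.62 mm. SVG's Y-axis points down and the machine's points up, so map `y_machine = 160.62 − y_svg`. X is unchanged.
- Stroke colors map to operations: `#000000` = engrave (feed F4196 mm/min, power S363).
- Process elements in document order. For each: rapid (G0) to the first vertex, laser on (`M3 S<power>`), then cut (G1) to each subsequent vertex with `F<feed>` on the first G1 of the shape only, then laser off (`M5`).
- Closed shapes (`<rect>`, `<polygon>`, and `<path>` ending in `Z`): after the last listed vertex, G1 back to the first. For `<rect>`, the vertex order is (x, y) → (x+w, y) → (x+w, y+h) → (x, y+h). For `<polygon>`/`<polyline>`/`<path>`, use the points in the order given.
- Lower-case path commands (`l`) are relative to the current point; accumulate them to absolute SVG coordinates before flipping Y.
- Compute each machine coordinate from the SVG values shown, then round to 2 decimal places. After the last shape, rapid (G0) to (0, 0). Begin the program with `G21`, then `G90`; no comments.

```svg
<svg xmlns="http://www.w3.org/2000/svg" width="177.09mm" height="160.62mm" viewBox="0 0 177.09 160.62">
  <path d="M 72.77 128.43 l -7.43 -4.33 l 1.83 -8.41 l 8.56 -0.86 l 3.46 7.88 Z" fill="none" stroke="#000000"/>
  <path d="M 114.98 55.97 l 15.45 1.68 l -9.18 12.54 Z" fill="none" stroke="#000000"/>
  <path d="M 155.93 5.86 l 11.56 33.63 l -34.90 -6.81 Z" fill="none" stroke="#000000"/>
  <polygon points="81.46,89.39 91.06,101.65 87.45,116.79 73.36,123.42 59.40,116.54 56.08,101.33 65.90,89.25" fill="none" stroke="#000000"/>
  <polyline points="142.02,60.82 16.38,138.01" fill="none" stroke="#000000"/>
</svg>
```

viewBox `0 0 177.09 160.62` with mm width/height → 1 unit = 1 mm. Flip: y_m = 160.62 − y_svg.

**Shape 1** — `<path>` regular polygon, stroke `#000000` → engrave (S363, F4196). Machine vertices: (72.77,32.19) → (65.34,36.52) → (67.17,44.93) → (75.73,45.79) → (79.19,37.91) → (72.77,32.19). Closed: final G1 returns to the first vertex.

**Shape 2** — `<path>` regular polygon, stroke `#000000` → engrave (S363, F4196). Machine vertices: (114.98,104.65) → (130.43,102.97) → (121.25,90.43) → (114.98,104.65). Closed: final G1 returns to the first vertex.

**Shape 3** — `<path>` regular polygon, stroke `#000000` → engrave (S363, F4196). Machine vertices: (155.93,154.76) → (167.49,121.13) → (132.59,127.94) → (155.93,154.76). Closed: final G1 returns to the first vertex.

**Shape 4** — `<polygon>` regular polygon, stroke `#000000` → engrave (S363, F4196). Machine vertices: (81.46,71.23) → (91.06,58.97) → (87.45,43.83) → (73.36,37.20) → (59.40,44.08) → (56.08,59.29) → (65.90,71.37) → (81.46,71.23). Closed: final G1 returns to the first vertex.

**Shape 5** — `<polyline>` line segment, stroke `#000000` → engrave (S363, F4196). Machine vertices: (142.02,99.80) → (16.38,22.61). Open path.

G21
G90
G0 X72.77 Y32.19
M3 S363
G1 X65.34 Y36.52 F4196
G1 X67.17 Y44.93
G1 X75.73 Y45.79
G1 X79.19 Y37.91
G1 X72.77 Y32.19
M5
G0 X114.98 Y104.65
M3 S363
G1 X130.43 Y102.97 F4196
G1 X121.25 Y90.43
G1 X114.98 Y104.65
M5
G0 X155.93 Y154.76
M3 S363
G1 X167.49 Y121.13 F4196
G1 X132.59 Y127.94
G1 X155.93 Y154.76
M5
G0 X81.46 Y71.23
M3 S363
G1 X91.06 Y58.97 F4196
G1 X87.45 Y43.83
G1 X73.36 Y37.20
G1 X59.40 Y44.08
G1 X56.08 Y59.29
G1 X65.90 Y71.37
G1 X81.46 Y71.23
M5
G0 X142.02 Y99.80
M3 S363
G1 X16.38 Y22.61 F4196
M5
G0 X0.00 Y0.00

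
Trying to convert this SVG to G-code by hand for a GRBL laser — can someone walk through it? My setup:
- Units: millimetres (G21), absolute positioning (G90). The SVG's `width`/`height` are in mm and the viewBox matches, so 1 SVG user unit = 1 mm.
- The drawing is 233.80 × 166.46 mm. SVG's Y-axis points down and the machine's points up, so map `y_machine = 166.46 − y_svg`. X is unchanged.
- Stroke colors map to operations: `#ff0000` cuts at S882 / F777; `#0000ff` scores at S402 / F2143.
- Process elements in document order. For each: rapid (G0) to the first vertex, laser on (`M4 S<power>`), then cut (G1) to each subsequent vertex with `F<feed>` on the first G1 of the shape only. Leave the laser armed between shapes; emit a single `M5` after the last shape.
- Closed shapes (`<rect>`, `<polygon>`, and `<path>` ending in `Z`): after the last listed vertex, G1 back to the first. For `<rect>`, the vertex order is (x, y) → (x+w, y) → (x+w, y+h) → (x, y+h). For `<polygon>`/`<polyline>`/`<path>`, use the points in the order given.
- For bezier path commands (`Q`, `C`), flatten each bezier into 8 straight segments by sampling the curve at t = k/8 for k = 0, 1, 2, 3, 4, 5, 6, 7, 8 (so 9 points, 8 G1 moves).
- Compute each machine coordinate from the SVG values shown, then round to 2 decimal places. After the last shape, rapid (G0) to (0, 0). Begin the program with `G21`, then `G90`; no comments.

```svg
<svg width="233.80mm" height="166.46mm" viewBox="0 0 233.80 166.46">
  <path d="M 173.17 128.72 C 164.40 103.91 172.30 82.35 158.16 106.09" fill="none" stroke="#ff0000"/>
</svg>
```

Since the viewBox matches the mm dimensions, user units are millimetres directly. The only transform is the Y-flip y_m = 166.46 − y_svg.

Shape 1 is a cubic bezier drawn with `<path>`. Its stroke #ff0000 means cut at S882, F777. After flipping Y the toolpath is (173.17,37.74) → (170.59,46.81) → (169.11,55.08) → (168.30,62.06) → (167.68,67.26) → (166.81,70.18) → (165.24,70.34) → (162.50,67.23) → (158.16,60.37).

G21
G90
G0 X173.17 Y37.74
M4 S882
G1 X170.59 Y46.81 F777
G1 X169.11 Y55.08
G1 X168.30 Y62.06
G1 X167.68 Y67.26
G1 X166.81 Y70.18
G1 X165.24 Y70.34
G1 X162.50 Y67.23
G1 X158.16 Y60.37
M5
G0 X0.00 Y0.00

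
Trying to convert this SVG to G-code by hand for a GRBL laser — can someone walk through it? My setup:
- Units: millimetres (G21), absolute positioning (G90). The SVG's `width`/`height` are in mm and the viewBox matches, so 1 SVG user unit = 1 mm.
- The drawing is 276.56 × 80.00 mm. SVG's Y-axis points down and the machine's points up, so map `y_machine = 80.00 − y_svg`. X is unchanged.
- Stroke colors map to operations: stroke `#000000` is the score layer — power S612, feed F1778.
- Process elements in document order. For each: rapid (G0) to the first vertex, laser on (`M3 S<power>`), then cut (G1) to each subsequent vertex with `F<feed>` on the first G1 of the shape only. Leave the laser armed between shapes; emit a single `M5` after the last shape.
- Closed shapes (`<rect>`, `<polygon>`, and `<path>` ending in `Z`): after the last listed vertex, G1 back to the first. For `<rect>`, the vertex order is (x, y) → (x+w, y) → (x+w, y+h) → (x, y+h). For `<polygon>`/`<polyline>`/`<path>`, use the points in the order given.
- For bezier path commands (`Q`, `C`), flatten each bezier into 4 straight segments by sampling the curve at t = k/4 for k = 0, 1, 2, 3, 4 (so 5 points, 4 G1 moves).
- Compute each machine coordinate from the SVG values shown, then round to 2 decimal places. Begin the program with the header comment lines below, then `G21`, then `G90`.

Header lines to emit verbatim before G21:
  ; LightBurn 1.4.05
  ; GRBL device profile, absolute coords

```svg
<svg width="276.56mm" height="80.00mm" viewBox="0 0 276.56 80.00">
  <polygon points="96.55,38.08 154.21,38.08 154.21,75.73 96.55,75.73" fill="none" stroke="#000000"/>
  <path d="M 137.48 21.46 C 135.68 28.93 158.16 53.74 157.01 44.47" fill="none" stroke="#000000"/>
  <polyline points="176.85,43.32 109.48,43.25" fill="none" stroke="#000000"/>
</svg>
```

1 u = 1 mm; y_m = 80.00 − y.

[1] `<polygon>` rectangle, #000000→score S612 F1778: (96.55,41.92) → (154.21,41.92) → (154.21,4.27) → (96.55,4.27) → (96.55,41.92) (closed)

[2] `<path>` cubic bezier, #000000→score S612 F1778: (137.48,58.54) → (139.93,50.49) → (147.00,40.76) → (154.19,34.16) → (157.01,35.53)

[3] `<polyline>` line segment, #000000→score S612 F1778: (176.85,36.68) → (109.48,36.75)

; LightBurn 1.4.05
; GRBL device profile, absolute coords
G21
G90
G0 X96.55 Y41.92
M3 S612
G1 X154.21 Y41.92 F1778
G1 X154.21 Y4.27
G1 X96.55 Y4.27
G1 X96.55 Y41.92
G0 X137.48 Y58.54
M3 S612
G1 X139.93 Y50.49 F1778
G1 X147.00 Y40.76
G1 X154.19 Y34.16
G1 X157.01 Y35.53
G0 X176.85 Y36.68
M3 S612
G1 X109.48 Y36.75 F1778
M5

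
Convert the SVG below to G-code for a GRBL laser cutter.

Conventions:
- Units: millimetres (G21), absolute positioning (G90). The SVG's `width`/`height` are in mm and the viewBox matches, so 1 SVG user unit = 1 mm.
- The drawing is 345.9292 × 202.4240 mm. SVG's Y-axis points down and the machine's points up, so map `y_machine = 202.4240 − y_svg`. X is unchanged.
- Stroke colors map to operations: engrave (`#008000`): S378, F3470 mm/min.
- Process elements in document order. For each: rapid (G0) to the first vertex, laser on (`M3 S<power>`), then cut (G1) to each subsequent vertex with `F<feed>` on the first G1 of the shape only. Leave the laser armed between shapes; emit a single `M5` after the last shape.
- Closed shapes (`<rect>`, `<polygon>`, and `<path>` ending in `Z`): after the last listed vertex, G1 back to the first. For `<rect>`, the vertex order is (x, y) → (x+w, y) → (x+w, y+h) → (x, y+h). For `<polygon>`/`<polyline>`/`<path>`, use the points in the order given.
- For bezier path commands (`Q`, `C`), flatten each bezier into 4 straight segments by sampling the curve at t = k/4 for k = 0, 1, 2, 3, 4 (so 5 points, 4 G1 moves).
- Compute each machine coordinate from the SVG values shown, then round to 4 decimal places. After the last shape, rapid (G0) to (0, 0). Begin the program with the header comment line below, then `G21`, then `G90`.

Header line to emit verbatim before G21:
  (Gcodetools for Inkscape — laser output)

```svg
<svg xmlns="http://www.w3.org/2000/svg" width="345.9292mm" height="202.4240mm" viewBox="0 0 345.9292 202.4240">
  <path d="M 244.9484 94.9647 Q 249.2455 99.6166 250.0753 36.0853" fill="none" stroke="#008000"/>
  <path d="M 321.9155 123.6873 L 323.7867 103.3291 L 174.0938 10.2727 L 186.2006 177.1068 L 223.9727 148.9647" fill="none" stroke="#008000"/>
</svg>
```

Since the viewBox matches the mm dimensions, user units are millimetres directly. The only transform is the Y-flip y_m = 202.4240 − y_svg.

Shape 1 is a quadratic bezier drawn with `<path>`. Its stroke #008000 means engrave at S378, F3470. After flipping Y the toolpath is (244.9484,107.4593) → (246.8802,109.3948) → (248.3787,119.8532) → (249.4437,138.8345) → (250.0753,166.3387).

Shape 2 is a open polyline drawn with `<path>`. Its stroke #008000 means engrave at S378, F3470. After flipping Y the toolpath is (321.9155,78.7367) → (323.7867,99.0949) → (174.0938,192.1513) → (186.2006,25.3172) → (223.9727,53.4593).

(Gcodetools for Inkscape — laser output)
G21
G90
G0 X244.9484 Y107.4593
M3 S378
G1 X246.8802 Y109.3948 F3470
G1 X248.3787 Y119.8532
G1 X249.4437 Y138.8345
G1 X250.0753 Y166.3387
G0 X321.9155 Y78.7367
M3 S378
G1 X323.7867 Y99.0949 F3470
G1 X174.0938 Y192.1513
G1 X186.2006 Y25.3172
G1 X223.9727 Y53.4593
M5
G0 X0.0000 Y0.0000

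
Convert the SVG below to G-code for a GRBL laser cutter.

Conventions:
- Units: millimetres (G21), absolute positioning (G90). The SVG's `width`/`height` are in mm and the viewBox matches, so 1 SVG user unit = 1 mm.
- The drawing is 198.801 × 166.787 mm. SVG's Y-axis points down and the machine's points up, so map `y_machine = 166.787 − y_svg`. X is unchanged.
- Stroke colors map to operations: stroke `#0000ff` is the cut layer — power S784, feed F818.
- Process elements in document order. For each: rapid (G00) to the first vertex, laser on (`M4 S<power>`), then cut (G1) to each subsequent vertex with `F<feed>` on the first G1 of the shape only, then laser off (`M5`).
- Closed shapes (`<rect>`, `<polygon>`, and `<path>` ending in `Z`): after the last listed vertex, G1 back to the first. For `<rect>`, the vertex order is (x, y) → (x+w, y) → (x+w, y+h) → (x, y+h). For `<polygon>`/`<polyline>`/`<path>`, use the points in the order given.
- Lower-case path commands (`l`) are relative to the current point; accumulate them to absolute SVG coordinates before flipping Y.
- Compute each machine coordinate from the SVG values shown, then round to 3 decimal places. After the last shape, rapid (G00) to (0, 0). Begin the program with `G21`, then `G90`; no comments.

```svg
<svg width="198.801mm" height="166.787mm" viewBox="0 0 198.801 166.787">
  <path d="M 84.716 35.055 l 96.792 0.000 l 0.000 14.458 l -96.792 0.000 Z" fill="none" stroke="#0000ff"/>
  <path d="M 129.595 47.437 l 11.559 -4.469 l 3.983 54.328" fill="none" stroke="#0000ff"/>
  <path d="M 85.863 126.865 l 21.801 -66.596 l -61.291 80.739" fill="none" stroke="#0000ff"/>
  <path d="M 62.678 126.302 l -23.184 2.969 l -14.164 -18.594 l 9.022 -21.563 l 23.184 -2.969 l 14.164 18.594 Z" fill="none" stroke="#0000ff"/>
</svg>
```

1 u = 1 mm; y_m = 166.787 − y.

[1] `<path>` rectangle, #0000ff→cut S784 F818: (84.716,131.732) → (181.508,131.732) → (181.508,117.274) → (84.716,117.274) → (84.716,131.732) (closed)

[2] `<path>` open polyline, #0000ff→cut S784 F818: (129.595,119.350) → (141.154,123.819) → (145.137,69.491)

[3] `<path>` open polyline, #0000ff→cut S784 F818: (85.863,39.922) → (107.664,106.518) → (46.373,25.779)

[4] `<path>` regular polygon, #0000ff→cut S784 F818: (62.678,40.485) → (39.494,37.516) → (25.330,56.110) → (34.352,77.673) → (57.536,80.642) → (71.700,62.048) → (62.678,40.485) (closed)

G21
G90
G00 X84.716 Y131.732
M4 S784
G1 X181.508 Y131.732 F818
G1 X181.508 Y117.274
G1 X84.716 Y117.274
G1 X84.716 Y131.732
M5
G00 X129.595 Y119.350
M4 S784
G1 X141.154 Y123.819 F818
G1 X145.137 Y69.491
M5
G00 X85.863 Y39.922
M4 S784
G1 X107.664 Y106.518 F818
G1 X46.373 Y25.779
M5
G00 X62.678 Y40.485
M4 S784
G1 X39.494 Y37.516 F818
G1 X25.330 Y56.110
G1 X34.352 Y77.673
G1 X57.536 Y80.642
G1 X71.700 Y62.048
G1 X62.678 Y40.485
M5
G00 X0.000 Y0.000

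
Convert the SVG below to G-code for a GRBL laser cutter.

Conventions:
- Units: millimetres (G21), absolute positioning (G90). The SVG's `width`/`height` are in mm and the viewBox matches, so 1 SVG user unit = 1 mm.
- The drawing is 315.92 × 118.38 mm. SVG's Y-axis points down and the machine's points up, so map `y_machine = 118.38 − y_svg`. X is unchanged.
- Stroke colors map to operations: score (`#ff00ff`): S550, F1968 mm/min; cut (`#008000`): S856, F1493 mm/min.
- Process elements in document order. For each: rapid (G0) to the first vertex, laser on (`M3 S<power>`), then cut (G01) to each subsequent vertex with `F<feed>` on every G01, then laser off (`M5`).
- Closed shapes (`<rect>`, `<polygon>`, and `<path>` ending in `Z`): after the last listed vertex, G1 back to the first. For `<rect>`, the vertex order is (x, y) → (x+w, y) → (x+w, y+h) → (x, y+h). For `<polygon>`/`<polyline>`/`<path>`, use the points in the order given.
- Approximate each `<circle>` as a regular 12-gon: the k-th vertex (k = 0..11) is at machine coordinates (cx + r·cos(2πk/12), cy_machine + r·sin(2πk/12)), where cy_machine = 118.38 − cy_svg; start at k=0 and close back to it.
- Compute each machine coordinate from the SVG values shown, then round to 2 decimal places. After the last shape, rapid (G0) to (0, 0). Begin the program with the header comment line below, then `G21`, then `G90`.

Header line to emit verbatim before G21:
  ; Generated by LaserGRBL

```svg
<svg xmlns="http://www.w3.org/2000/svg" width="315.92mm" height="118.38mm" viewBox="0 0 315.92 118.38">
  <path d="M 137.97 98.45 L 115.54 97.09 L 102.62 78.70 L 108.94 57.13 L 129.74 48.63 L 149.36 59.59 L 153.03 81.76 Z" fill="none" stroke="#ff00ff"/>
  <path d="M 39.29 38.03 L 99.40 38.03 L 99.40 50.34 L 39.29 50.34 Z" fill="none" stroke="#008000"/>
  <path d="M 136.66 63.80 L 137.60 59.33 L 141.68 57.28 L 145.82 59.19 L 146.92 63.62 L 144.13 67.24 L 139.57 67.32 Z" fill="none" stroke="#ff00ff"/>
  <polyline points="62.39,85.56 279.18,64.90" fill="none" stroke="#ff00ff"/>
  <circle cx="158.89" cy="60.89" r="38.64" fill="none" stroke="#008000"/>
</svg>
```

; Generated by LaserGRBL
G21
G90
G0 X137.97 Y19.93
M3 S550
G01 X115.54 Y21.29 F1968
G01 X102.62 Y39.68 F1968
G01 X108.94 Y61.25 F1968
G01 X129.74 Y69.75 F1968
G01 X149.36 Y58.79 F1968
G01 X153.03 Y36.62 F1968
G01 X137.97 Y19.93 F1968
M5
G0 X39.29 Y80.35
M3 S856
G01 X99.40 Y80.35 F1493
G01 X99.40 Y68.04 F1493
G01 X39.29 Y68.04 F1493
G01 X39.29 Y80.35 F1493
M5
G0 X136.66 Y54.58
M3 S550
G01 X137.60 Y59.05 F1968
G01 X141.68 Y61.10 F1968
G01 X145.82 Y59.19 F1968
G01 X146.92 Y54.76 F1968
G01 X144.13 Y51.14 F1968
G01 X139.57 Y51.06 F1968
G01 X136.66 Y54.58 F1968
M5
G0 X62.39 Y32.82
M3 S550
G01 X279.18 Y53.48 F1968
M5
G0 X197.53 Y57.49
M3 S856
G01 X192.35 Y76.81 F1493
G01 X178.21 Y90.95 F1493
G01 X158.89 Y96.13 F1493
G01 X139.57 Y90.95 F1493
G01 X125.43 Y76.81 F1493
G01 X120.25 Y57.49 F1493
G01 X125.43 Y38.17 F1493
G01 X139.57 Y24.03 F1493
G01 X158.89 Y18.85 F1493
G01 X178.21 Y24.03 F1493
G01 X192.35 Y38.17 F1493
G01 X197.53 Y57.49 F1493
M5
G0 X0.00 Y0.00

viewBox `0 0 315.92 118.38` with mm width/height → 1 unit = 1 mm. Flip: y_m = 118.38 − y_svg.

**Shape 1** — `<path>` regular polygon, stroke `#ff00ff` → score (S550, F1968). Machine vertices: (137.97,19.93) → (115.54,21.29) → (102.62,39.68) → (108.94,61.25) → (129.74,69.75) → (149.36,58.79) → (153.03,36.62) → (137.97,19.93). Closed: final G1 returns to the first vertex.

**Shape 2** — `<path>` rectangle, stroke `#008000` → cut (S856, F1493). Machine vertices: (39.29,80.35) → (99.40,80.35) → (99.40,68.04) → (39.29,68.04) → (39.29,80.35). Closed: final G1 returns to the first vertex.

**Shape 3** — `<path>` regular polygon, stroke `#ff00ff` → score (S550, F1968). Machine vertices: (136.66,54.58) → (137.60,59.05) → (141.68,61.10) → (145.82,59.19) → (146.92,54.76) → (144.13,51.14) → (139.57,51.06) → (136.66,54.58). Closed: final G1 returns to the first vertex.

**Shape 4** — `<polyline>` line segment, stroke `#ff00ff` → score (S550, F1968). Machine vertices: (62.39,32.82) → (279.18,53.48). Open path.

**Shape 5** — `<circle>` circle, stroke `#008000` → cut (S856, F1493). Machine vertices: (197.53,57.49) → (192.35,76.81) → (178.21,90.95) → (158.89,96.13) → (139.57,90.95) → (125.43,76.81) → (120.25,57.49) → (125.43,38.17) → (139.57,24.03) → (158.89,18.85) → (178.21,24.03) → (192.35,38.17) → (197.53,57.49). Closed: final G1 returns to the first vertex.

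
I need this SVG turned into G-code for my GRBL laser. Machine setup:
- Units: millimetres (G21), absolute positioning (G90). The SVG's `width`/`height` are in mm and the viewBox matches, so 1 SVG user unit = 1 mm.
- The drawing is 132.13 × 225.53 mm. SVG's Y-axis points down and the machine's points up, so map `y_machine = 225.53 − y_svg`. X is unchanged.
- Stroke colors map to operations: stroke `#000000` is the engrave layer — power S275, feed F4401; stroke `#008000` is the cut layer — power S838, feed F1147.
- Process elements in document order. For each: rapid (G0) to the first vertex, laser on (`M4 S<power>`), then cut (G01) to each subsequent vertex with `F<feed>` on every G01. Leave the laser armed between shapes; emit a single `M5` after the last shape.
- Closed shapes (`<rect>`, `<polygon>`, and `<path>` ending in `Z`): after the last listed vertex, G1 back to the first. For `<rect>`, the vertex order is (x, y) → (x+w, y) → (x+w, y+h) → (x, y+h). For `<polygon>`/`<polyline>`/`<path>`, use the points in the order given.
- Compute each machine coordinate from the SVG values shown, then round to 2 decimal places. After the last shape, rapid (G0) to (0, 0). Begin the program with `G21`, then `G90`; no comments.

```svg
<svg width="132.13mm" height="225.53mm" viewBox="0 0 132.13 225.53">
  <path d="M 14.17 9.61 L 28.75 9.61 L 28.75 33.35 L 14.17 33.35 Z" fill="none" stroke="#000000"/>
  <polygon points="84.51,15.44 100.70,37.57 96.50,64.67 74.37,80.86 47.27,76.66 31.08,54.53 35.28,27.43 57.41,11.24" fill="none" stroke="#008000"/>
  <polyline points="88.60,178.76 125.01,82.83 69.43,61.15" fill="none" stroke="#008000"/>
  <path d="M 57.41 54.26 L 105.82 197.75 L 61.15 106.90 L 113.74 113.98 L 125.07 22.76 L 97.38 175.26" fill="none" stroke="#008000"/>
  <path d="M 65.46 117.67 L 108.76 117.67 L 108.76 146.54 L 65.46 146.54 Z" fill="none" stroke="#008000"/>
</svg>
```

G21
G90
G0 X14.17 Y215.92
M4 S275
G01 X28.75 Y215.92 F4401
G01 X28.75 Y192.18 F4401
G01 X14.17 Y192.18 F4401
G01 X14.17 Y215.92 F4401
G0 X84.51 Y210.09
M4 S838
G01 X100.70 Y187.96 F1147
G01 X96.50 Y160.86 F1147
G01 X74.37 Y144.67 F1147
G01 X47.27 Y148.87 F1147
G01 X31.08 Y171.00 F1147
G01 X35.28 Y198.10 F1147
G01 X57.41 Y214.29 F1147
G01 X84.51 Y210.09 F1147
G0 X88.60 Y46.77
M4 S838
G01 X125.01 Y142.70 F1147
G01 X69.43 Y164.38 F1147
G0 X57.41 Y171.27
M4 S838
G01 X105.82 Y27.78 F1147
G01 X61.15 Y118.63 F1147
G01 X113.74 Y111.55 F1147
G01 X125.07 Y202.77 F1147
G01 X97.38 Y50.27 F1147
G0 X65.46 Y107.86
M4 S838
G01 X108.76 Y107.86 F1147
G01 X108.76 Y78.99 F1147
G01 X65.46 Y78.99 F1147
G01 X65.46 Y107.86 F1147
M5
G0 X0.00 Y0.00

Since the viewBox matches the mm dimensions, user units are millimetres directly. The only transform is the Y-flip y_m = 225.53 − y_svg.

Shape 1 is a rectangle drawn with `<path>`. Its stroke #000000 means engrave at S275, F4401. After flipping Y the toolpath is (14.17,215.92) → (28.75,215.92) → (28.75,192.18) → (14.17,192.18) → (14.17,215.92), returning to the start.

Shape 2 is a regular polygon drawn with `<polygon>`. Its stroke #008000 means cut at S838, F1147. After flipping Y the toolpath is (84.51,210.09) → (100.70,187.96) → (96.50,160.86) → (74.37,144.67) → (47.27,148.87) → (31.08,171.00) → (35.28,198.10) → (57.41,214.29) → (84.51,210.09), returning to the start.

Shape 3 is a open polyline drawn with `<polyline>`. Its stroke #008000 means cut at S838, F1147. After flipping Y the toolpath is (88.60,46.77) → (125.01,142.70) → (69.43,164.38).

Shape 4 is a open polyline drawn with `<path>`. Its stroke #008000 means cut at S838, F1147. After flipping Y the toolpath is (57.41,171.27) → (105.82,27.78) → (61.15,118.63) → (113.74,111.55) → (125.07,202.77) → (97.38,50.27).

Shape 5 is a rectangle drawn with `<path>`. Its stroke #008000 means cut at S838, F1147. After flipping Y the toolpath is (65.46,107.86) → (108.76,107.86) → (108.76,78.99) → (65.46,78.99) → (65.46,107.86), returning to the start.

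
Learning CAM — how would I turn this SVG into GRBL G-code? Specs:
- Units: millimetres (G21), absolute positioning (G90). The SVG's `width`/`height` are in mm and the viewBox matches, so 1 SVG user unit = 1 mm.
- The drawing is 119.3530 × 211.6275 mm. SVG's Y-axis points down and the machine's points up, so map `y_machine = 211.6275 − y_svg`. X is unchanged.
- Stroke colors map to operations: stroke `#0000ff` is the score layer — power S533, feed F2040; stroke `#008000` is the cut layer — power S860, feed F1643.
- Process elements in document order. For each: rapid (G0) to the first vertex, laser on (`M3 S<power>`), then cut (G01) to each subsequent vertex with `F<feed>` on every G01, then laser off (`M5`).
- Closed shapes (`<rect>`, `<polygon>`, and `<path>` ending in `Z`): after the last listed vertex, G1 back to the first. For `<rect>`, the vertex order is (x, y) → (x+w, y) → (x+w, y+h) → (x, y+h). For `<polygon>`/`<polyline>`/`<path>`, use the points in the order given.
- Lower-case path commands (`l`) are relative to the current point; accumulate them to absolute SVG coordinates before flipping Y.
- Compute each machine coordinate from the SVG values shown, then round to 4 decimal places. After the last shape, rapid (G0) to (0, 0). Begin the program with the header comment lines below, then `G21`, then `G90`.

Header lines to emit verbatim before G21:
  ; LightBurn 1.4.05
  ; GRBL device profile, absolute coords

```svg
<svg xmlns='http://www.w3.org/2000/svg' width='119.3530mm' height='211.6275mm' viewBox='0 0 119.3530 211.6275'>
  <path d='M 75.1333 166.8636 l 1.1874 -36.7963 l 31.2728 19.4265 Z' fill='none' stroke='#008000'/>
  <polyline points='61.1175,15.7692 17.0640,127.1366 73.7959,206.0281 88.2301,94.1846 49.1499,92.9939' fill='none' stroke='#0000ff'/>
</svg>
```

; LightBurn 1.4.05
; GRBL device profile, absolute coords
G21
G90
G0 X75.1333 Y44.7639
M3 S860
G01 X76.3207 Y81.5602 F1643
G01 X107.5935 Y62.1337 F1643
G01 X75.1333 Y44.7639 F1643
M5
G0 X61.1175 Y195.8583
M3 S533
G01 X17.0640 Y84.4909 F2040
G01 X73.7959 Y5.5994 F2040
G01 X88.2301 Y117.4429 F2040
G01 X49.1499 Y118.6336 F2040
M5
G0 X0.0000 Y0.0000

Since the viewBox matches the mm dimensions, user units are millimetres directly. The only transform is the Y-flip y_m = 211.6275 − y_svg.

Shape 1 is a regular polygon drawn with `<path>`. Its stroke #008000 means cut at S860, F1643. After flipping Y the toolpath is (75.1333,44.7639) → (76.3207,81.5602) → (107.5935,62.1337) → (75.1333,44.7639), returning to the start.

Shape 2 is a open polyline drawn with `<polyline>`. Its stroke #0000ff means score at S533, F2040. After flipping Y the toolpath is (61.1175,195.8583) → (17.0640,84.4909) → (73.7959,5.5994) → (88.2301,117.4429) → (49.1499,118.6336).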